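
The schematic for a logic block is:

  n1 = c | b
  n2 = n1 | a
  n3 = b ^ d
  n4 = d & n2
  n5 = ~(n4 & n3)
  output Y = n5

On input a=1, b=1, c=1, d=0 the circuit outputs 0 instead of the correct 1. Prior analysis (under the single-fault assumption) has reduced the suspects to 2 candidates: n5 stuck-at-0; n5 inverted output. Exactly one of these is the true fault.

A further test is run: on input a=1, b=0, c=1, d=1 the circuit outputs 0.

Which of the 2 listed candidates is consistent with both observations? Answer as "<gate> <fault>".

Evaluate each candidate on input a=1, b=0, c=1, d=1:
  n5 stuck-at-0: n1=1, n2=1, n3=1, n4=1, n5=0 [stuck-at-0] → 0 — matches
  n5 inverted output: n1=1, n2=1, n3=1, n4=1, n5=1 [inverted output] → 1 — eliminated
Only n5 stuck-at-0 reproduces the observed 0.

n5 stuck-at-0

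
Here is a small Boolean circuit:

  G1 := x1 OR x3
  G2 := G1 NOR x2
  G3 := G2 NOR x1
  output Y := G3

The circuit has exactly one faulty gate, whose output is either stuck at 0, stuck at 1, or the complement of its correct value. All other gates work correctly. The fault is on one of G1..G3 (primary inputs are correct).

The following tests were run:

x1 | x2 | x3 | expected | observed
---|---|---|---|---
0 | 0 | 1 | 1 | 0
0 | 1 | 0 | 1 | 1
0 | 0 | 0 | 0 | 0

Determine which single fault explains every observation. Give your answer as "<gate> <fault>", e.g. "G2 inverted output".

G1 stuck-at-0

Fault-free values for test 1 (x1=0, x2=0, x3=1): G1=1, G2=0, G3=1, giving Y=1. Observed 0.
Test 1: faults giving observed 0 are {G1 stuck-at-0, G1 inverted output, G2 stuck-at-1, G2 inverted output, G3 stuck-at-0, G3 inverted output}.
Test 2 (x1=0, x2=1, x3=0): fault-free G1=0, G2=0, G3=1 → 1; observed 1. Eliminates G2 stuck-at-1, G2 inverted output, G3 stuck-at-0, G3 inverted output.
Test 3 (x1=0, x2=0, x3=0): fault-free G1=0, G2=1, G3=0 → 0; observed 0. Eliminates G1 inverted output.
Only G1 stuck-at-0 is consistent with every test.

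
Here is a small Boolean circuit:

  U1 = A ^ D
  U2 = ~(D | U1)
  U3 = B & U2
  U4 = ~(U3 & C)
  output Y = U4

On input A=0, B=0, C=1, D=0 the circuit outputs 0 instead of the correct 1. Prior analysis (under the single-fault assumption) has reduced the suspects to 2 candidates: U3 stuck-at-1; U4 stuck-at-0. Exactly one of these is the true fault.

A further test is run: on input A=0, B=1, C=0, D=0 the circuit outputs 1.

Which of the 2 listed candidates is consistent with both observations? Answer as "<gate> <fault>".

U3 stuck-at-1

Evaluate each candidate on input A=0, B=1, C=0, D=0:
  U3 stuck-at-1: U1=0, U2=1, U3=1 [stuck-at-1], U4=1 → 1 — matches
  U4 stuck-at-0: U1=0, U2=1, U3=1, U4=0 [stuck-at-0] → 0 — eliminated
Only U3 stuck-at-1 reproduces the observed 1.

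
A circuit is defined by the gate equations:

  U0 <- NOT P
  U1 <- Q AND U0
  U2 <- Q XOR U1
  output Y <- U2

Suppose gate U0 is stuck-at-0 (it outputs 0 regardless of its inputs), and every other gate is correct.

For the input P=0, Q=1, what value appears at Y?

Propagate with U0 forced: U0=0 [stuck-at-0], U1=0, U2=1.
So Y = 1. (Without the fault it would be 0.)

1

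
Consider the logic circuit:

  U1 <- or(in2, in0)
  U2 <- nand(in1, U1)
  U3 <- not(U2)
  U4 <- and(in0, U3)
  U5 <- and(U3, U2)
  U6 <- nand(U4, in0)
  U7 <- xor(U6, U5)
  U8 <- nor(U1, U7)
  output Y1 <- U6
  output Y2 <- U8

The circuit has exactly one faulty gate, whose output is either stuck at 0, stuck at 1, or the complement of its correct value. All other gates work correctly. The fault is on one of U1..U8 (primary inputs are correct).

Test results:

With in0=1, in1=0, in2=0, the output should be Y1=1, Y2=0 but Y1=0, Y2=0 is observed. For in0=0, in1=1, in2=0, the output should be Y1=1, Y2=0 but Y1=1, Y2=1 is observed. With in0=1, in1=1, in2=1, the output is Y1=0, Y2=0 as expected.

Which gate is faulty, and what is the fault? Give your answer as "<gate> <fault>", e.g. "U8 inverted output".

U3 stuck-at-1

Fault-free values for test 1 (in0=1, in1=0, in2=0): U1=1, U2=1, U3=0, U4=0, U5=0, U6=1, U7=1, U8=0, giving Y1=1, Y2=0. Observed Y1=0, Y2=0.
Test 1: faults giving observed Y1=0, Y2=0 are {U2 stuck-at-0, U2 inverted output, U3 stuck-at-1, U3 inverted output, U4 stuck-at-1, U4 inverted output, U6 stuck-at-0, U6 inverted output}.
Test 2 (in0=0, in1=1, in2=0): fault-free U1=0, U2=1, U3=0, U4=0, U5=0, U6=1, U7=1, U8=0 → Y1=1, Y2=0; observed Y1=1, Y2=1. Eliminates U2 stuck-at-0, U2 inverted output, U4 stuck-at-1, U4 inverted output, U6 stuck-at-0, U6 inverted output.
Test 3 (in0=1, in1=1, in2=1): fault-free U1=1, U2=0, U3=1, U4=1, U5=0, U6=0, U7=0, U8=0 → Y1=0, Y2=0; observed Y1=0, Y2=0. Eliminates U3 inverted output.
Only U3 stuck-at-1 is consistent with every test.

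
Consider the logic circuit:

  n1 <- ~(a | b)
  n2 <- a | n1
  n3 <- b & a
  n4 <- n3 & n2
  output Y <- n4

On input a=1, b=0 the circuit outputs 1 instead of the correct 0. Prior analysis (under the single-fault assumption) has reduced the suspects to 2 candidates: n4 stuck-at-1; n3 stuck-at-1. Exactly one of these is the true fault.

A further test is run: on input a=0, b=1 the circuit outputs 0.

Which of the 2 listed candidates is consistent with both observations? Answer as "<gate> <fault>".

Evaluate each candidate on input a=0, b=1:
  n4 stuck-at-1: n1=0, n2=0, n3=0, n4=1 [stuck-at-1] → 1 — eliminated
  n3 stuck-at-1: n1=0, n2=0, n3=1 [stuck-at-1], n4=0 → 0 — matches
Only n3 stuck-at-1 reproduces the observed 0.

n3 stuck-at-1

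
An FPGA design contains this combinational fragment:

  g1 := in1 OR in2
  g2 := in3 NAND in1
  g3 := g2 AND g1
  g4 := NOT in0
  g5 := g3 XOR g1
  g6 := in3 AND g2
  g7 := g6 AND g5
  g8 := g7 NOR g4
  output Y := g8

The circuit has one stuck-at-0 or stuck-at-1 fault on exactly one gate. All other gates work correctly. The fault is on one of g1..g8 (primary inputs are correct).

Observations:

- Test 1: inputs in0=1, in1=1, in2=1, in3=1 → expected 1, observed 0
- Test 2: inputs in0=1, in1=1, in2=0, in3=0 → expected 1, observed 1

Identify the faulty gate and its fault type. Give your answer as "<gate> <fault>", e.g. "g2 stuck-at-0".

Fault-free values for test 1 (in0=1, in1=1, in2=1, in3=1): g1=1, g2=0, g3=0, g4=0, g5=1, g6=0, g7=0, g8=1, giving Y=1. Observed 0.
Test 1: faults giving observed 0 are {g4 stuck-at-1, g6 stuck-at-1, g7 stuck-at-1, g8 stuck-at-0}.
Test 2 (in0=1, in1=1, in2=0, in3=0): fault-free g1=1, g2=1, g3=1, g4=0, g5=0, g6=0, g7=0, g8=1 → 1; observed 1. Eliminates g4 stuck-at-1, g7 stuck-at-1, g8 stuck-at-0.
Only g6 stuck-at-1 is consistent with every test.

g6 stuck-at-1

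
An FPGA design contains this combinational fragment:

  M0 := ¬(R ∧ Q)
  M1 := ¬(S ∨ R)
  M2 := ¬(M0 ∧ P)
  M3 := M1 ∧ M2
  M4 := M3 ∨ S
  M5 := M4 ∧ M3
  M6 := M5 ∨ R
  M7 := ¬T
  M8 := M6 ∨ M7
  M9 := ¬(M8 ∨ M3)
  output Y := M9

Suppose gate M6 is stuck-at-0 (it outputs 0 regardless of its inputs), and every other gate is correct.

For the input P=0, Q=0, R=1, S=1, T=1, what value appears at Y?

Propagate with M6 forced: M0=1, M1=0, M2=1, M3=0, M4=1, M5=0, M6=0 [stuck-at-0], M7=0, M8=0, M9=1.
So Y = 1. (Without the fault it would be 0.)

1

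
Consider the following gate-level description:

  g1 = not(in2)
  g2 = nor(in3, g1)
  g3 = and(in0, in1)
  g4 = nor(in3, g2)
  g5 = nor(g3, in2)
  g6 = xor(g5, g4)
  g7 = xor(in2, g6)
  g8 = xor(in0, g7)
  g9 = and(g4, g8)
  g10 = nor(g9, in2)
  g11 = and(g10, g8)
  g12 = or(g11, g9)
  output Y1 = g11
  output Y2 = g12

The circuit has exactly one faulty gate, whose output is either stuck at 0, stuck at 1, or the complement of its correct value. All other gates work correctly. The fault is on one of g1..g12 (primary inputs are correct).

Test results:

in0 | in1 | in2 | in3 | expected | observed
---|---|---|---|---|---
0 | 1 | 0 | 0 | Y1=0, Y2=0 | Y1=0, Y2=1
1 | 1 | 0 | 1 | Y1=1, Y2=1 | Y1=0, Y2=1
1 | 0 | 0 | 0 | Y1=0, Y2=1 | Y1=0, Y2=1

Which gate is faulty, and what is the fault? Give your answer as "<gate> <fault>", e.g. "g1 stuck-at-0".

Fault-free values for test 1 (in0=0, in1=1, in2=0, in3=0): g1=1, g2=0, g3=0, g4=1, g5=1, g6=0, g7=0, g8=0, g9=0, g10=1, g11=0, g12=0, giving Y1=0, Y2=0. Observed Y1=0, Y2=1.
Test 1: faults giving observed Y1=0, Y2=1 are {g3 stuck-at-1, g3 inverted output, g5 stuck-at-0, g5 inverted output, g6 stuck-at-1, g6 inverted output, g7 stuck-at-1, g7 inverted output, g8 stuck-at-1, g8 inverted output, g9 stuck-at-1, g9 inverted output, g12 stuck-at-1, g12 inverted output}.
Test 2 (in0=1, in1=1, in2=0, in3=1): fault-free g1=1, g2=0, g3=1, g4=0, g5=0, g6=0, g7=0, g8=1, g9=0, g10=1, g11=1, g12=1 → Y1=1, Y2=1; observed Y1=0, Y2=1. Eliminates g3 stuck-at-1, g3 inverted output, g5 stuck-at-0, g5 inverted output, g6 stuck-at-1, g6 inverted output, g7 stuck-at-1, g7 inverted output, g8 stuck-at-1, g8 inverted output, g12 stuck-at-1, g12 inverted output.
Test 3 (in0=1, in1=0, in2=0, in3=0): fault-free g1=1, g2=0, g3=0, g4=1, g5=1, g6=0, g7=0, g8=1, g9=1, g10=0, g11=0, g12=1 → Y1=0, Y2=1; observed Y1=0, Y2=1. Eliminates g9 inverted output.
Only g9 stuck-at-1 is consistent with every test.

g9 stuck-at-1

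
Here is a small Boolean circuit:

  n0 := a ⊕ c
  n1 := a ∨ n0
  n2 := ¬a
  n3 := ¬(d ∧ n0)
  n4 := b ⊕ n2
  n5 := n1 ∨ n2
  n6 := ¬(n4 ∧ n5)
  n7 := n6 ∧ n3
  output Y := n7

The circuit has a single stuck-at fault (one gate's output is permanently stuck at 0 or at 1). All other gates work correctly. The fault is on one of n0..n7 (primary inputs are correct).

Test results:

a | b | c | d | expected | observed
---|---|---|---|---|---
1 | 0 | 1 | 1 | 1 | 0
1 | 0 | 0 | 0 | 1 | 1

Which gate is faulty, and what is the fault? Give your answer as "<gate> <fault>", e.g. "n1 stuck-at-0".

n0 stuck-at-1

Fault-free values for test 1 (a=1, b=0, c=1, d=1): n0=0, n1=1, n2=0, n3=1, n4=0, n5=1, n6=1, n7=1, giving Y=1. Observed 0.
Test 1: faults giving observed 0 are {n0 stuck-at-1, n2 stuck-at-1, n3 stuck-at-0, n4 stuck-at-1, n6 stuck-at-0, n7 stuck-at-0}.
Test 2 (a=1, b=0, c=0, d=0): fault-free n0=1, n1=1, n2=0, n3=1, n4=0, n5=1, n6=1, n7=1 → 1; observed 1. Eliminates n2 stuck-at-1, n3 stuck-at-0, n4 stuck-at-1, n6 stuck-at-0, n7 stuck-at-0.
Only n0 stuck-at-1 is consistent with every test.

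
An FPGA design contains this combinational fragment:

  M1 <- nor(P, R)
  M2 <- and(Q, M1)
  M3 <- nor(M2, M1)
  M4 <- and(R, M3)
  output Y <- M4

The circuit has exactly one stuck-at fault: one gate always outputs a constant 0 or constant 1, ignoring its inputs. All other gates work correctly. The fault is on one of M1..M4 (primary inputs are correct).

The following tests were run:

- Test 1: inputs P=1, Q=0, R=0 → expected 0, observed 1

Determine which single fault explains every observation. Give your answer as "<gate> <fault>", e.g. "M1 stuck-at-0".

Fault-free values for test 1 (P=1, Q=0, R=0): M1=0, M2=0, M3=1, M4=0, giving Y=0. Observed 1.
Test 1: faults giving observed 1 are {M4 stuck-at-1}.
Only M4 stuck-at-1 is consistent with every test.

M4 stuck-at-1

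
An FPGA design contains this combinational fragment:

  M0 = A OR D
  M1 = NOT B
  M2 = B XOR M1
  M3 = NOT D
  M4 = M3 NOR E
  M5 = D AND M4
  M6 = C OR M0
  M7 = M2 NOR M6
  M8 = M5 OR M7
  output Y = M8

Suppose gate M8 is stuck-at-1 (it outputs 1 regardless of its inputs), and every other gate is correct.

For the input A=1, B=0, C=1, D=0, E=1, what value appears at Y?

Propagate with M8 forced: M0=1, M1=1, M2=1, M3=1, M4=0, M5=0, M6=1, M7=0, M8=1 [stuck-at-1].
So Y = 1. (Without the fault it would be 0.)

1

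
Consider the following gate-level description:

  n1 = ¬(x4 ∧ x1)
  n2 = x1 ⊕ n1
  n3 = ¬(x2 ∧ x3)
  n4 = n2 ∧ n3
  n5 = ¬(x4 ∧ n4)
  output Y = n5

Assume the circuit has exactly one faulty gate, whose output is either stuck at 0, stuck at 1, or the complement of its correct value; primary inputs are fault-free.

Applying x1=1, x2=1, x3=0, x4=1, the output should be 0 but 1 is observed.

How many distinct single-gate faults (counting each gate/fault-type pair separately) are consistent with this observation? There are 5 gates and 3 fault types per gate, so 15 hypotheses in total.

10

Fault-free: n1=0, n2=1, n3=1, n4=1, n5=0 → 0. Observed 1.
  n1: stuck-at-1, inverted output ✓; others ✗
  n2: stuck-at-0, inverted output ✓; others ✗
  n3: stuck-at-0, inverted output ✓; others ✗
  n4: stuck-at-0, inverted output ✓; others ✗
  n5: stuck-at-1, inverted output ✓; others ✗
Consistent faults: {n1 stuck-at-1, n1 inverted output, n2 stuck-at-0, n2 inverted output, n3 stuck-at-0, n3 inverted output, n4 stuck-at-0, n4 inverted output, n5 stuck-at-1, n5 inverted output} — 10 in all.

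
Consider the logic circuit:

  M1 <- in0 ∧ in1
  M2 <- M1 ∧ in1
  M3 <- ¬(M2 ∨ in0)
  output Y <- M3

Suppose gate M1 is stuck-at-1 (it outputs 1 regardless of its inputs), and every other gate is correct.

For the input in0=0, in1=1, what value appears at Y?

0

Propagate with M1 forced: M1=1 [stuck-at-1], M2=1, M3=0.
So Y = 0. (Without the fault it would be 1.)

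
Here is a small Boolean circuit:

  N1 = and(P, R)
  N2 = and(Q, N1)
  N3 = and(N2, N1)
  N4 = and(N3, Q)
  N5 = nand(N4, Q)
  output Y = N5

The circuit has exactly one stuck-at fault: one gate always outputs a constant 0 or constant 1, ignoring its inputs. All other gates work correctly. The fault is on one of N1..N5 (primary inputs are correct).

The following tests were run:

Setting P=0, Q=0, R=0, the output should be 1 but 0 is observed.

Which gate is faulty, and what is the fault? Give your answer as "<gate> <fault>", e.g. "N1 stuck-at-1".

N5 stuck-at-0

Fault-free values for test 1 (P=0, Q=0, R=0): N1=0, N2=0, N3=0, N4=0, N5=1, giving Y=1. Observed 0.
Test 1: faults giving observed 0 are {N5 stuck-at-0}.
Only N5 stuck-at-0 is consistent with every test.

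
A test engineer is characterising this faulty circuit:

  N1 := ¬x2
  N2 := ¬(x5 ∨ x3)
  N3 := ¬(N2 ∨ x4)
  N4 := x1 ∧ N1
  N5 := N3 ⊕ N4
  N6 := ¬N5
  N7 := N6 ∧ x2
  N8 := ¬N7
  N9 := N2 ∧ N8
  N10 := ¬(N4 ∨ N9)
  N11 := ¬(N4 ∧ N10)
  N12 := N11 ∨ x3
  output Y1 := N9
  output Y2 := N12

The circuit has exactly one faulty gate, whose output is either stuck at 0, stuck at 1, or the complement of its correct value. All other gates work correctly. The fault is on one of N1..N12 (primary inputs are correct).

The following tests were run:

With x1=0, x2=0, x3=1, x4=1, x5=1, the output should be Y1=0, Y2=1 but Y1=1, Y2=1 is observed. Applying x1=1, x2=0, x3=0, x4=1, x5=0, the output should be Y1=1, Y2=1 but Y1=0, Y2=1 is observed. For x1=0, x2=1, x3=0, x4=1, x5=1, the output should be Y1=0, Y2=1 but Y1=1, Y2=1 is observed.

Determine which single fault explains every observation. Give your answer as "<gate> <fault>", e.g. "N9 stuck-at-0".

N9 inverted output

Fault-free values for test 1 (x1=0, x2=0, x3=1, x4=1, x5=1): N1=1, N2=0, N3=0, N4=0, N5=0, N6=1, N7=0, N8=1, N9=0, N10=1, N11=1, N12=1, giving Y1=0, Y2=1. Observed Y1=1, Y2=1.
Test 1: faults giving observed Y1=1, Y2=1 are {N2 stuck-at-1, N2 inverted output, N9 stuck-at-1, N9 inverted output}.
Test 2 (x1=1, x2=0, x3=0, x4=1, x5=0): fault-free N1=1, N2=1, N3=0, N4=1, N5=1, N6=0, N7=0, N8=1, N9=1, N10=0, N11=1, N12=1 → Y1=1, Y2=1; observed Y1=0, Y2=1. Eliminates N2 stuck-at-1, N9 stuck-at-1.
Test 3 (x1=0, x2=1, x3=0, x4=1, x5=1): fault-free N1=0, N2=0, N3=0, N4=0, N5=0, N6=1, N7=1, N8=0, N9=0, N10=1, N11=1, N12=1 → Y1=0, Y2=1; observed Y1=1, Y2=1. Eliminates N2 inverted output.
Only N9 inverted output is consistent with every test.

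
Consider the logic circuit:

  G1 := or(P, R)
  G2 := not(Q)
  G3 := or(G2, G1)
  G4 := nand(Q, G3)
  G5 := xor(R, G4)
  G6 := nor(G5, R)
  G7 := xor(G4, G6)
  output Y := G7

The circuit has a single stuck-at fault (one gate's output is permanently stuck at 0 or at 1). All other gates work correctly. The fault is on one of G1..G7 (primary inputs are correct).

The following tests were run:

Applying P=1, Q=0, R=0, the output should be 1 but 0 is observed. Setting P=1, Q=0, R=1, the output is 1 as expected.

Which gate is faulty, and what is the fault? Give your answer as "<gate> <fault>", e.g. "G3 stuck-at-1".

G5 stuck-at-0

Fault-free values for test 1 (P=1, Q=0, R=0): G1=1, G2=1, G3=1, G4=1, G5=1, G6=0, G7=1, giving Y=1. Observed 0.
Test 1: faults giving observed 0 are {G5 stuck-at-0, G6 stuck-at-1, G7 stuck-at-0}.
Test 2 (P=1, Q=0, R=1): fault-free G1=1, G2=1, G3=1, G4=1, G5=0, G6=0, G7=1 → 1; observed 1. Eliminates G6 stuck-at-1, G7 stuck-at-0.
Only G5 stuck-at-0 is consistent with every test.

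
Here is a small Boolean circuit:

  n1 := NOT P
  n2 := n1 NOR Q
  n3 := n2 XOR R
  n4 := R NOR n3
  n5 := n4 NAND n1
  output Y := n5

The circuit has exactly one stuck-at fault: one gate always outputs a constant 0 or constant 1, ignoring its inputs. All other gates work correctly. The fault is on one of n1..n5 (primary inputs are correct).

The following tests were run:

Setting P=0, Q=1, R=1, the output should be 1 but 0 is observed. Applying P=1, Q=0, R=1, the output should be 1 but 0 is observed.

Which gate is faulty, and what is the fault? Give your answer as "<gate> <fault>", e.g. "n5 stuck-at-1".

n5 stuck-at-0

Fault-free values for test 1 (P=0, Q=1, R=1): n1=1, n2=0, n3=1, n4=0, n5=1, giving Y=1. Observed 0.
Test 1: faults giving observed 0 are {n4 stuck-at-1, n5 stuck-at-0}.
Test 2 (P=1, Q=0, R=1): fault-free n1=0, n2=1, n3=0, n4=0, n5=1 → 1; observed 0. Eliminates n4 stuck-at-1.
Only n5 stuck-at-0 is consistent with every test.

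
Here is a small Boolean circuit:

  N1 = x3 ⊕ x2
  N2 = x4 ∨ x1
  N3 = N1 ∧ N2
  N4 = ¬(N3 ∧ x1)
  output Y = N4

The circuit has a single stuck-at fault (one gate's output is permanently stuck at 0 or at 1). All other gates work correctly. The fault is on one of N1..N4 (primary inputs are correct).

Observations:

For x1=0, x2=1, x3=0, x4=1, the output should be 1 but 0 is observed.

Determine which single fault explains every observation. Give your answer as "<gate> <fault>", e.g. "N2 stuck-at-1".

N4 stuck-at-0

Fault-free values for test 1 (x1=0, x2=1, x3=0, x4=1): N1=1, N2=1, N3=1, N4=1, giving Y=1. Observed 0.
Test 1: faults giving observed 0 are {N4 stuck-at-0}.
Only N4 stuck-at-0 is consistent with every test.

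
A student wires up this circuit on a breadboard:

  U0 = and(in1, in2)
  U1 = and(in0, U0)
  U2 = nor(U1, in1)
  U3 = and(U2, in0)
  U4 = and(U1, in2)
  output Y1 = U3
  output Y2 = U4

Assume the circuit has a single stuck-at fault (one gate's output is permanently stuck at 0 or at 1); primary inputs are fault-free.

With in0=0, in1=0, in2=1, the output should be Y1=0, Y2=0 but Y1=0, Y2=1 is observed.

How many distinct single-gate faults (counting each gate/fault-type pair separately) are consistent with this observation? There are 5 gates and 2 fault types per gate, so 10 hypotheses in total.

2

Fault-free: U0=0, U1=0, U2=1, U3=0, U4=0 → Y1=0, Y2=0. Observed Y1=0, Y2=1.
  U0 stuck-at-0: output Y1=0, Y2=0 ✗
  U0 stuck-at-1: output Y1=0, Y2=0 ✗
  U1 stuck-at-0: output Y1=0, Y2=0 ✗
  U1 stuck-at-1: output Y1=0, Y2=1 ✓
  U2 stuck-at-0: output Y1=0, Y2=0 ✗
  U2 stuck-at-1: output Y1=0, Y2=0 ✗
  U3 stuck-at-0: output Y1=0, Y2=0 ✗
  U3 stuck-at-1: output Y1=1, Y2=0 ✗
  U4 stuck-at-0: output Y1=0, Y2=0 ✗
  U4 stuck-at-1: output Y1=0, Y2=1 ✓
Consistent faults: {U1 stuck-at-1, U4 stuck-at-1} — 2 in all.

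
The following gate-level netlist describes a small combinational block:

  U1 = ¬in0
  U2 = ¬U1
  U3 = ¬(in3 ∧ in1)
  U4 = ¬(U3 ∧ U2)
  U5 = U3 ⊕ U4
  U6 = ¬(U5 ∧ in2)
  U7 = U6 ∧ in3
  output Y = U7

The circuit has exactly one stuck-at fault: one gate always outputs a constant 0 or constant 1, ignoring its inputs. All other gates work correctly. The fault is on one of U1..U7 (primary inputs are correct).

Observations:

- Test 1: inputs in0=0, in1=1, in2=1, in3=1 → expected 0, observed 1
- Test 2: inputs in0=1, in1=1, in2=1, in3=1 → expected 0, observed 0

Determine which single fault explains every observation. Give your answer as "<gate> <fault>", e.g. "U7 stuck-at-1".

Fault-free values for test 1 (in0=0, in1=1, in2=1, in3=1): U1=1, U2=0, U3=0, U4=1, U5=1, U6=0, U7=0, giving Y=0. Observed 1.
Test 1: faults giving observed 1 are {U3 stuck-at-1, U4 stuck-at-0, U5 stuck-at-0, U6 stuck-at-1, U7 stuck-at-1}.
Test 2 (in0=1, in1=1, in2=1, in3=1): fault-free U1=0, U2=1, U3=0, U4=1, U5=1, U6=0, U7=0 → 0; observed 0. Eliminates U4 stuck-at-0, U5 stuck-at-0, U6 stuck-at-1, U7 stuck-at-1.
Only U3 stuck-at-1 is consistent with every test.

U3 stuck-at-1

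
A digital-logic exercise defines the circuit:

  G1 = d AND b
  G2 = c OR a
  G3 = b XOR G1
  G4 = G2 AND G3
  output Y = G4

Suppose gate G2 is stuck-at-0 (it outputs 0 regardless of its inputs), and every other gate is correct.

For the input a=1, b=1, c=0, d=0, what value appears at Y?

0

Propagate with G2 forced: G1=0, G2=0 [stuck-at-0], G3=1, G4=0.
So Y = 0. (Without the fault it would be 1.)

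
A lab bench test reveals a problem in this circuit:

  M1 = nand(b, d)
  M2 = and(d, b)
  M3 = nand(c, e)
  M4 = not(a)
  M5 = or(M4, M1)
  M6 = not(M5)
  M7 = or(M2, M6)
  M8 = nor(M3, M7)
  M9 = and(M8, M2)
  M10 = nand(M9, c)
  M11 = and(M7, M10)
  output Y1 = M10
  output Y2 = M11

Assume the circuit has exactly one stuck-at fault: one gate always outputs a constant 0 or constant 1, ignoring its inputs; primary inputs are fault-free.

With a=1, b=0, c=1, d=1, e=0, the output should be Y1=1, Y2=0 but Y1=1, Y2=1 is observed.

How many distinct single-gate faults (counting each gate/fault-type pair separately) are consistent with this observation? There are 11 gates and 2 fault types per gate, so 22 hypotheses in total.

6

Fault-free: M1=1, M2=0, M3=1, M4=0, M5=1, M6=0, M7=0, M8=0, M9=0, M10=1, M11=0 → Y1=1, Y2=0. Observed Y1=1, Y2=1.
  M1: stuck-at-0 ✓; others ✗
  M2: stuck-at-1 ✓; others ✗
  M3: none of the 2 fault types match ✗
  M4: none of the 2 fault types match ✗
  M5: stuck-at-0 ✓; others ✗
  M6: stuck-at-1 ✓; others ✗
  M7: stuck-at-1 ✓; others ✗
  M8: none of the 2 fault types match ✗
  M9: none of the 2 fault types match ✗
  M10: none of the 2 fault types match ✗
  M11: stuck-at-1 ✓; others ✗
Consistent faults: {M1 stuck-at-0, M2 stuck-at-1, M5 stuck-at-0, M6 stuck-at-1, M7 stuck-at-1, M11 stuck-at-1} — 6 in all.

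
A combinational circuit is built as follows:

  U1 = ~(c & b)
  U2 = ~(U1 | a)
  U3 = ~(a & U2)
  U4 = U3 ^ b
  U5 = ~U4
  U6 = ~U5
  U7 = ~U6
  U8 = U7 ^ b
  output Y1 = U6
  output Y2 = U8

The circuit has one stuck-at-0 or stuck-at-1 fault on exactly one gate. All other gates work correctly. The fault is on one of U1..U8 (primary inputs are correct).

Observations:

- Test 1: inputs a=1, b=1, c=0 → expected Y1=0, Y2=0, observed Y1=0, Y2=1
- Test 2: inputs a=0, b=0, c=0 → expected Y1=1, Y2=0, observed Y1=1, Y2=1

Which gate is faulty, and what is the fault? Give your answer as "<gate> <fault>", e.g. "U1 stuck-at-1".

U8 stuck-at-1

Fault-free values for test 1 (a=1, b=1, c=0): U1=1, U2=0, U3=1, U4=0, U5=1, U6=0, U7=1, U8=0, giving Y1=0, Y2=0. Observed Y1=0, Y2=1.
Test 1: faults giving observed Y1=0, Y2=1 are {U7 stuck-at-0, U8 stuck-at-1}.
Test 2 (a=0, b=0, c=0): fault-free U1=1, U2=0, U3=1, U4=1, U5=0, U6=1, U7=0, U8=0 → Y1=1, Y2=0; observed Y1=1, Y2=1. Eliminates U7 stuck-at-0.
Only U8 stuck-at-1 is consistent with every test.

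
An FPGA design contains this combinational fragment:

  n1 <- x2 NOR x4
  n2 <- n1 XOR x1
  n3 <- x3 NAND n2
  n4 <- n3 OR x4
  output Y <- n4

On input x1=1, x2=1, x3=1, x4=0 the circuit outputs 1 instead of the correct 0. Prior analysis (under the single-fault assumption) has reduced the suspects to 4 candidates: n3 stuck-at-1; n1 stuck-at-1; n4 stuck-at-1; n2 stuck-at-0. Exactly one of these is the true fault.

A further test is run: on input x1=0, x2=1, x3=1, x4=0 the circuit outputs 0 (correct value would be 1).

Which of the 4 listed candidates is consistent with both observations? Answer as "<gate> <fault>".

n1 stuck-at-1

Evaluate each candidate on input x1=0, x2=1, x3=1, x4=0:
  n3 stuck-at-1: n1=0, n2=0, n3=1 [stuck-at-1], n4=1 → 1 — eliminated
  n1 stuck-at-1: n1=1 [stuck-at-1], n2=1, n3=0, n4=0 → 0 — matches
  n4 stuck-at-1: n1=0, n2=0, n3=1, n4=1 [stuck-at-1] → 1 — eliminated
  n2 stuck-at-0: n1=0, n2=0 [stuck-at-0], n3=1, n4=1 → 1 — eliminated
Only n1 stuck-at-1 reproduces the observed 0.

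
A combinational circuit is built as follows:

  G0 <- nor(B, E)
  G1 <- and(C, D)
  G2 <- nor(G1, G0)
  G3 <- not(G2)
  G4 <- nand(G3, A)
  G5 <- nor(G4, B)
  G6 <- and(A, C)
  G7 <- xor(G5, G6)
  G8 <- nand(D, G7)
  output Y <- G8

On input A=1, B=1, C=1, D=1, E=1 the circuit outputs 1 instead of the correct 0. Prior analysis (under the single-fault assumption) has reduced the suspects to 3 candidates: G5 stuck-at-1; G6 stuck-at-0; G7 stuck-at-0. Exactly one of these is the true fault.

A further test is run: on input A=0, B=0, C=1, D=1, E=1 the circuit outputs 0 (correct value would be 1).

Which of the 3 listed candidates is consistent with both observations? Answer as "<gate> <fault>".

G5 stuck-at-1

Evaluate each candidate on input A=0, B=0, C=1, D=1, E=1:
  G5 stuck-at-1: G0=0, G1=1, G2=0, G3=1, G4=1, G5=1 [stuck-at-1], G6=0, G7=1, G8=0 → 0 — matches
  G6 stuck-at-0: G0=0, G1=1, G2=0, G3=1, G4=1, G5=0, G6=0 [stuck-at-0], G7=0, G8=1 → 1 — eliminated
  G7 stuck-at-0: G0=0, G1=1, G2=0, G3=1, G4=1, G5=0, G6=0, G7=0 [stuck-at-0], G8=1 → 1 — eliminated
Only G5 stuck-at-1 reproduces the observed 0.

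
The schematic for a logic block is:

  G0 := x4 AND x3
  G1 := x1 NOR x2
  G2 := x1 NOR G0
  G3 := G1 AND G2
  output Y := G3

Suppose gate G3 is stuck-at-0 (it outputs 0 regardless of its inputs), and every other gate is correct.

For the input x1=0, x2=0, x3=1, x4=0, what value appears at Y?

0

Propagate with G3 forced: G0=0, G1=1, G2=1, G3=0 [stuck-at-0].
So Y = 0. (Without the fault it would be 1.)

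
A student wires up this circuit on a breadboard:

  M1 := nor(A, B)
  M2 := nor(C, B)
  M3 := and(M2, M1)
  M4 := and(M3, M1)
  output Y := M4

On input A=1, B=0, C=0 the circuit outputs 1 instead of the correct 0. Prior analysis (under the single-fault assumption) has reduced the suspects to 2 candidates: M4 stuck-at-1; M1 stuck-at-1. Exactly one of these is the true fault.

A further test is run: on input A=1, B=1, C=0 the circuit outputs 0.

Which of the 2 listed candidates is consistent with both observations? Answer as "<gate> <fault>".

Evaluate each candidate on input A=1, B=1, C=0:
  M4 stuck-at-1: M1=0, M2=0, M3=0, M4=1 [stuck-at-1] → 1 — eliminated
  M1 stuck-at-1: M1=1 [stuck-at-1], M2=0, M3=0, M4=0 → 0 — matches
Only M1 stuck-at-1 reproduces the observed 0.

M1 stuck-at-1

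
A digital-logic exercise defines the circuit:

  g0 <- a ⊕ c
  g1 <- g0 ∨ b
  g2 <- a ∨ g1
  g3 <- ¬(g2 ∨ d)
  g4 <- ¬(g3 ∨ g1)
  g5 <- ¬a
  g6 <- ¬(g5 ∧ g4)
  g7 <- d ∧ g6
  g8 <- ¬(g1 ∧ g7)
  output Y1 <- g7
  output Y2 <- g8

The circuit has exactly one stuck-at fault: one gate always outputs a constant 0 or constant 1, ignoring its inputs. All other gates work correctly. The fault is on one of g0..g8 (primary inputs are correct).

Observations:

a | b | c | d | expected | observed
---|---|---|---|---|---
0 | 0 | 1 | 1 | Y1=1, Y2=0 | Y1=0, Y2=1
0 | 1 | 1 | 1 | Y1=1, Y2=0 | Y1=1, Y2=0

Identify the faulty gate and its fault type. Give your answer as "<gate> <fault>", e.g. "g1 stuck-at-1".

Fault-free values for test 1 (a=0, b=0, c=1, d=1): g0=1, g1=1, g2=1, g3=0, g4=0, g5=1, g6=1, g7=1, g8=0, giving Y1=1, Y2=0. Observed Y1=0, Y2=1.
Test 1: faults giving observed Y1=0, Y2=1 are {g0 stuck-at-0, g1 stuck-at-0, g4 stuck-at-1, g6 stuck-at-0, g7 stuck-at-0}.
Test 2 (a=0, b=1, c=1, d=1): fault-free g0=1, g1=1, g2=1, g3=0, g4=0, g5=1, g6=1, g7=1, g8=0 → Y1=1, Y2=0; observed Y1=1, Y2=0. Eliminates g1 stuck-at-0, g4 stuck-at-1, g6 stuck-at-0, g7 stuck-at-0.
Only g0 stuck-at-0 is consistent with every test.

g0 stuck-at-0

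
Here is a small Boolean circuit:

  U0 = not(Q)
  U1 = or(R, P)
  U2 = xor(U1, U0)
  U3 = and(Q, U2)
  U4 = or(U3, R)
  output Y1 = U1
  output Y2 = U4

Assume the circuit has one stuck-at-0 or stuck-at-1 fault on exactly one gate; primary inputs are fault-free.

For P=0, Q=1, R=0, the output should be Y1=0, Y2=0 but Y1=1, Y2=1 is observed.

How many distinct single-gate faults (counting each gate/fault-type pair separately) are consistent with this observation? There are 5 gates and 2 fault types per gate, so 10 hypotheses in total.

Fault-free: U0=0, U1=0, U2=0, U3=0, U4=0 → Y1=0, Y2=0. Observed Y1=1, Y2=1.
  U0 stuck-at-0: output Y1=0, Y2=0 ✗
  U0 stuck-at-1: output Y1=0, Y2=1 ✗
  U1 stuck-at-0: output Y1=0, Y2=0 ✗
  U1 stuck-at-1: output Y1=1, Y2=1 ✓
  U2 stuck-at-0: output Y1=0, Y2=0 ✗
  U2 stuck-at-1: output Y1=0, Y2=1 ✗
  U3 stuck-at-0: output Y1=0, Y2=0 ✗
  U3 stuck-at-1: output Y1=0, Y2=1 ✗
  U4 stuck-at-0: output Y1=0, Y2=0 ✗
  U4 stuck-at-1: output Y1=0, Y2=1 ✗
Consistent faults: {U1 stuck-at-1} — 1 in all.

1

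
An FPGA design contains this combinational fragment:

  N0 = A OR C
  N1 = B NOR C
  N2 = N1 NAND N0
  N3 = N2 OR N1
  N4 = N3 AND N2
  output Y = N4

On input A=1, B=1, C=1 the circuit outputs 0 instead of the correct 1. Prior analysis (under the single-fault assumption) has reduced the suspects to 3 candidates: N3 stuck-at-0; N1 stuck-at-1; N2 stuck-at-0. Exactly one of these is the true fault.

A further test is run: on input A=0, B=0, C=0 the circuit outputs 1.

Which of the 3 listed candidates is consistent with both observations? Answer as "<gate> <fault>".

N1 stuck-at-1

Evaluate each candidate on input A=0, B=0, C=0:
  N3 stuck-at-0: N0=0, N1=1, N2=1, N3=0 [stuck-at-0], N4=0 → 0 — eliminated
  N1 stuck-at-1: N0=0, N1=1 [stuck-at-1], N2=1, N3=1, N4=1 → 1 — matches
  N2 stuck-at-0: N0=0, N1=1, N2=0 [stuck-at-0], N3=1, N4=0 → 0 — eliminated
Only N1 stuck-at-1 reproduces the observed 1.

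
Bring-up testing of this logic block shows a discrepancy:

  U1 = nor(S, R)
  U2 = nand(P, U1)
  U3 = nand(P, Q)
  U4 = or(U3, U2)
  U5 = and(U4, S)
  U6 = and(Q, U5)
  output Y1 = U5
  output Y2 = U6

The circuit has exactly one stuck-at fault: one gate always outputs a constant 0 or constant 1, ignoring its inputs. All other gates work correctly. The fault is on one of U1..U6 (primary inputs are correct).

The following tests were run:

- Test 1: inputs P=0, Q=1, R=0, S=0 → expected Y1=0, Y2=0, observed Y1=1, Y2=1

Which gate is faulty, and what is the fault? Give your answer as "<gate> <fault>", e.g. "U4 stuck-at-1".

Fault-free values for test 1 (P=0, Q=1, R=0, S=0): U1=1, U2=1, U3=1, U4=1, U5=0, U6=0, giving Y1=0, Y2=0. Observed Y1=1, Y2=1.
Test 1: faults giving observed Y1=1, Y2=1 are {U5 stuck-at-1}.
Only U5 stuck-at-1 is consistent with every test.

U5 stuck-at-1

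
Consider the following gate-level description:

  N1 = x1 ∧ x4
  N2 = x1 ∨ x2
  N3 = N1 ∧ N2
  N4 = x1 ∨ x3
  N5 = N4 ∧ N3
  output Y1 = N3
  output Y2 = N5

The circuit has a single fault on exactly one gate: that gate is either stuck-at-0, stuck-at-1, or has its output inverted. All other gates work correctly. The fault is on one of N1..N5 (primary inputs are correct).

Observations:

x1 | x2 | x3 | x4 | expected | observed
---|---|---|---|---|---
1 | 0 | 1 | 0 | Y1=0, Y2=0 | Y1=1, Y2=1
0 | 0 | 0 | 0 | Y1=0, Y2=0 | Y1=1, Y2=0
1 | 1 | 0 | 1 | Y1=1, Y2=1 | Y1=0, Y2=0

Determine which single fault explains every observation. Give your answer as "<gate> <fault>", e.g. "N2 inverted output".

N3 inverted output

Fault-free values for test 1 (x1=1, x2=0, x3=1, x4=0): N1=0, N2=1, N3=0, N4=1, N5=0, giving Y1=0, Y2=0. Observed Y1=1, Y2=1.
Test 1: faults giving observed Y1=1, Y2=1 are {N1 stuck-at-1, N1 inverted output, N3 stuck-at-1, N3 inverted output}.
Test 2 (x1=0, x2=0, x3=0, x4=0): fault-free N1=0, N2=0, N3=0, N4=0, N5=0 → Y1=0, Y2=0; observed Y1=1, Y2=0. Eliminates N1 stuck-at-1, N1 inverted output.
Test 3 (x1=1, x2=1, x3=0, x4=1): fault-free N1=1, N2=1, N3=1, N4=1, N5=1 → Y1=1, Y2=1; observed Y1=0, Y2=0. Eliminates N3 stuck-at-1.
Only N3 inverted output is consistent with every test.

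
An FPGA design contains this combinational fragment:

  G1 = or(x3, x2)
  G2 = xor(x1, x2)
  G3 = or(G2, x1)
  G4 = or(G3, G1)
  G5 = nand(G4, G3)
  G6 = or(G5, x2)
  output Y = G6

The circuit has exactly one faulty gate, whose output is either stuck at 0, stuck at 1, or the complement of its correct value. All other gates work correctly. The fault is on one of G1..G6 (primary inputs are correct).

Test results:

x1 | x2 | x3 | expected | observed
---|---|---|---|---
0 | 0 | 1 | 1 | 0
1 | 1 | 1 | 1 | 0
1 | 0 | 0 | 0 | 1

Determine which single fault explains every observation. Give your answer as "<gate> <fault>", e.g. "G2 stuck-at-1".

G6 inverted output

Fault-free values for test 1 (x1=0, x2=0, x3=1): G1=1, G2=0, G3=0, G4=1, G5=1, G6=1, giving Y=1. Observed 0.
Test 1: faults giving observed 0 are {G2 stuck-at-1, G2 inverted output, G3 stuck-at-1, G3 inverted output, G5 stuck-at-0, G5 inverted output, G6 stuck-at-0, G6 inverted output}.
Test 2 (x1=1, x2=1, x3=1): fault-free G1=1, G2=0, G3=1, G4=1, G5=0, G6=1 → 1; observed 0. Eliminates G2 stuck-at-1, G2 inverted output, G3 stuck-at-1, G3 inverted output, G5 stuck-at-0, G5 inverted output.
Test 3 (x1=1, x2=0, x3=0): fault-free G1=0, G2=1, G3=1, G4=1, G5=0, G6=0 → 0; observed 1. Eliminates G6 stuck-at-0.
Only G6 inverted output is consistent with every test.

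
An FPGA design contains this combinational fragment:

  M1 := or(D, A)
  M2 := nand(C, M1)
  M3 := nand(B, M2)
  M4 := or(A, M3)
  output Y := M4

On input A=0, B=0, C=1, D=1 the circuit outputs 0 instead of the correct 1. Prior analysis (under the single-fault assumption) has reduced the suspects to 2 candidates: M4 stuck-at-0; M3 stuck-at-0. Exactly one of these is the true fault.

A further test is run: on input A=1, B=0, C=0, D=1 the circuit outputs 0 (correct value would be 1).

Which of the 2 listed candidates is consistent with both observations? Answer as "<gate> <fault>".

Evaluate each candidate on input A=1, B=0, C=0, D=1:
  M4 stuck-at-0: M1=1, M2=1, M3=1, M4=0 [stuck-at-0] → 0 — matches
  M3 stuck-at-0: M1=1, M2=1, M3=0 [stuck-at-0], M4=1 → 1 — eliminated
Only M4 stuck-at-0 reproduces the observed 0.

M4 stuck-at-0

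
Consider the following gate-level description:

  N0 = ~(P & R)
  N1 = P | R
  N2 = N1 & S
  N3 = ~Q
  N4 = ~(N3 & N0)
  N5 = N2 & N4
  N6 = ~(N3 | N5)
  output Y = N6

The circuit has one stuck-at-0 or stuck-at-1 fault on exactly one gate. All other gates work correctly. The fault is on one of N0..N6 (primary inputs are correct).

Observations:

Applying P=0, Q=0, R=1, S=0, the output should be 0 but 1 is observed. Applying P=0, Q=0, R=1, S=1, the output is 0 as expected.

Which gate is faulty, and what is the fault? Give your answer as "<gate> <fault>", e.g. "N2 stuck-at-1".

Fault-free values for test 1 (P=0, Q=0, R=1, S=0): N0=1, N1=1, N2=0, N3=1, N4=0, N5=0, N6=0, giving Y=0. Observed 1.
Test 1: faults giving observed 1 are {N3 stuck-at-0, N6 stuck-at-1}.
Test 2 (P=0, Q=0, R=1, S=1): fault-free N0=1, N1=1, N2=1, N3=1, N4=0, N5=0, N6=0 → 0; observed 0. Eliminates N6 stuck-at-1.
Only N3 stuck-at-0 is consistent with every test.

N3 stuck-at-0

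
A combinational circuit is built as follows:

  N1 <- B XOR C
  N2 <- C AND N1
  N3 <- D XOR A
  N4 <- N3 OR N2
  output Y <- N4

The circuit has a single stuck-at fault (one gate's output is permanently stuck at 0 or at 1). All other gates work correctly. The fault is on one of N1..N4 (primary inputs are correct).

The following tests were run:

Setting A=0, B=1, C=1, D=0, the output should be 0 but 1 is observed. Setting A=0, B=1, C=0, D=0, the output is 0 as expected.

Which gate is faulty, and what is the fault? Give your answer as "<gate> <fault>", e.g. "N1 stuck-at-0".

Fault-free values for test 1 (A=0, B=1, C=1, D=0): N1=0, N2=0, N3=0, N4=0, giving Y=0. Observed 1.
Test 1: faults giving observed 1 are {N1 stuck-at-1, N2 stuck-at-1, N3 stuck-at-1, N4 stuck-at-1}.
Test 2 (A=0, B=1, C=0, D=0): fault-free N1=1, N2=0, N3=0, N4=0 → 0; observed 0. Eliminates N2 stuck-at-1, N3 stuck-at-1, N4 stuck-at-1.
Only N1 stuck-at-1 is consistent with every test.

N1 stuck-at-1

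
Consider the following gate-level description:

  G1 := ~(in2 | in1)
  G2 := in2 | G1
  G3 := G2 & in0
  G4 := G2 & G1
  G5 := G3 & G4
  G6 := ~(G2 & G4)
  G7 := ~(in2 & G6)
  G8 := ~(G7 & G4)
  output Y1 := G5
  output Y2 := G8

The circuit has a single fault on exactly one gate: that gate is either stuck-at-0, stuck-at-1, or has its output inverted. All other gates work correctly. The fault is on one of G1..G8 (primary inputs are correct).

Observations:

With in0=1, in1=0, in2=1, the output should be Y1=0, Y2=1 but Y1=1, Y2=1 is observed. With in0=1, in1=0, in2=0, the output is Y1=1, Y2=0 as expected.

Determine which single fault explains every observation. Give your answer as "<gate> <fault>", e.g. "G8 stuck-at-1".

Fault-free values for test 1 (in0=1, in1=0, in2=1): G1=0, G2=1, G3=1, G4=0, G5=0, G6=1, G7=0, G8=1, giving Y1=0, Y2=1. Observed Y1=1, Y2=1.
Test 1: faults giving observed Y1=1, Y2=1 are {G5 stuck-at-1, G5 inverted output}.
Test 2 (in0=1, in1=0, in2=0): fault-free G1=1, G2=1, G3=1, G4=1, G5=1, G6=0, G7=1, G8=0 → Y1=1, Y2=0; observed Y1=1, Y2=0. Eliminates G5 inverted output.
Only G5 stuck-at-1 is consistent with every test.

G5 stuck-at-1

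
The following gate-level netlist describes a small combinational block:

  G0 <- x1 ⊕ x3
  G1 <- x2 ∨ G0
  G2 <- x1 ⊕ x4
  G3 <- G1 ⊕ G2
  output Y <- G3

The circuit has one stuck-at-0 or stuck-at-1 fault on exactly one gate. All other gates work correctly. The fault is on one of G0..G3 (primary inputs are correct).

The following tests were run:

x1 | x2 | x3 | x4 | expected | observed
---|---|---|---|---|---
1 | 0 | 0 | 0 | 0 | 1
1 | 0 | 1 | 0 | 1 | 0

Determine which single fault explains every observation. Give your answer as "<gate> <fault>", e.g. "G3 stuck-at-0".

Fault-free values for test 1 (x1=1, x2=0, x3=0, x4=0): G0=1, G1=1, G2=1, G3=0, giving Y=0. Observed 1.
Test 1: faults giving observed 1 are {G0 stuck-at-0, G1 stuck-at-0, G2 stuck-at-0, G3 stuck-at-1}.
Test 2 (x1=1, x2=0, x3=1, x4=0): fault-free G0=0, G1=0, G2=1, G3=1 → 1; observed 0. Eliminates G0 stuck-at-0, G1 stuck-at-0, G3 stuck-at-1.
Only G2 stuck-at-0 is consistent with every test.

G2 stuck-at-0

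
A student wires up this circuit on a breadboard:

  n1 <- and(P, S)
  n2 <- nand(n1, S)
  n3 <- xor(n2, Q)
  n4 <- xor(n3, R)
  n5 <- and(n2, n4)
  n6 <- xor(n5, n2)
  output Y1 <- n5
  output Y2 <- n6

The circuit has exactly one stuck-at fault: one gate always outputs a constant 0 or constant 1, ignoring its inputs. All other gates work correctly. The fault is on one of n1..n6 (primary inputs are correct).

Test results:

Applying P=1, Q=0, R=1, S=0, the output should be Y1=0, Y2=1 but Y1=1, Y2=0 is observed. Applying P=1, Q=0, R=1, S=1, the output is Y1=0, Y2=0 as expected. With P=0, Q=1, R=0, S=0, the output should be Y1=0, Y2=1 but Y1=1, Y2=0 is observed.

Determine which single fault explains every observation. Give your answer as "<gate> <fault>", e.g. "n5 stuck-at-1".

n4 stuck-at-1

Fault-free values for test 1 (P=1, Q=0, R=1, S=0): n1=0, n2=1, n3=1, n4=0, n5=0, n6=1, giving Y1=0, Y2=1. Observed Y1=1, Y2=0.
Test 1: faults giving observed Y1=1, Y2=0 are {n3 stuck-at-0, n4 stuck-at-1, n5 stuck-at-1}.
Test 2 (P=1, Q=0, R=1, S=1): fault-free n1=1, n2=0, n3=0, n4=1, n5=0, n6=0 → Y1=0, Y2=0; observed Y1=0, Y2=0. Eliminates n5 stuck-at-1.
Test 3 (P=0, Q=1, R=0, S=0): fault-free n1=0, n2=1, n3=0, n4=0, n5=0, n6=1 → Y1=0, Y2=1; observed Y1=1, Y2=0. Eliminates n3 stuck-at-0.
Only n4 stuck-at-1 is consistent with every test.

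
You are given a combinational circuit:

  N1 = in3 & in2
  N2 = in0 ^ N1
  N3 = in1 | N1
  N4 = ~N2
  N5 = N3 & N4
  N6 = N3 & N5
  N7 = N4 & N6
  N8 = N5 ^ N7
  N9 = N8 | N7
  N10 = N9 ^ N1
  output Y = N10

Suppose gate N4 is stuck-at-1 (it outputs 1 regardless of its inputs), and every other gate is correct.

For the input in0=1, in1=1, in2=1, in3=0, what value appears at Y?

1

Propagate with N4 forced: N1=0, N2=1, N3=1, N4=1 [stuck-at-1], N5=1, N6=1, N7=1, N8=0, N9=1, N10=1.
So Y = 1. (Without the fault it would be 0.)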